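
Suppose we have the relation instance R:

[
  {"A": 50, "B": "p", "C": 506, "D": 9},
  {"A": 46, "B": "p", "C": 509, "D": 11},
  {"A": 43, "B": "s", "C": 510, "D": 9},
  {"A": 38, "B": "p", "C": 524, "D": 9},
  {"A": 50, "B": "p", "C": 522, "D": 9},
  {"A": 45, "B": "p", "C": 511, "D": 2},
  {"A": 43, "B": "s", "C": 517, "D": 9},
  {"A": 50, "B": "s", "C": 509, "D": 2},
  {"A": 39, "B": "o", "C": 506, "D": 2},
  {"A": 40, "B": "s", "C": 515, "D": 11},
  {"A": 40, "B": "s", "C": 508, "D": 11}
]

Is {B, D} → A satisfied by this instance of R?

(B=p, D=9): 3 rows → A takes values {50, 38} — violation
(B=p, D=11): 1 row → A = 46 ✓
(B=s, D=9): 2 rows → A = 43, 43 ✓
(B=p, D=2): 1 row → A = 45 ✓
(B=s, D=2): 1 row → A = 50 ✓
(B=o, D=2): 1 row → A = 39 ✓
(B=s, D=11): 2 rows → A = 40, 40 ✓
Two rows agree on {B, D} but differ on A, so {B, D} → A does not hold.

No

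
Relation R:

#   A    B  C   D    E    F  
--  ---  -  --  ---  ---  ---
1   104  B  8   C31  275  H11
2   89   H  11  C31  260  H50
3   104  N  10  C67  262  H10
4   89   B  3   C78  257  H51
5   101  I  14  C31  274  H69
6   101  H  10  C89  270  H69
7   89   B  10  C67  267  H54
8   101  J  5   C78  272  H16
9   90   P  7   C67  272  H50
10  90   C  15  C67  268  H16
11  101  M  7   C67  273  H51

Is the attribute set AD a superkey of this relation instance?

No

Rows 9 and 10 have the same AD value (A=90, D=C67) but are distinct tuples, so AD does not determine every attribute — not a superkey.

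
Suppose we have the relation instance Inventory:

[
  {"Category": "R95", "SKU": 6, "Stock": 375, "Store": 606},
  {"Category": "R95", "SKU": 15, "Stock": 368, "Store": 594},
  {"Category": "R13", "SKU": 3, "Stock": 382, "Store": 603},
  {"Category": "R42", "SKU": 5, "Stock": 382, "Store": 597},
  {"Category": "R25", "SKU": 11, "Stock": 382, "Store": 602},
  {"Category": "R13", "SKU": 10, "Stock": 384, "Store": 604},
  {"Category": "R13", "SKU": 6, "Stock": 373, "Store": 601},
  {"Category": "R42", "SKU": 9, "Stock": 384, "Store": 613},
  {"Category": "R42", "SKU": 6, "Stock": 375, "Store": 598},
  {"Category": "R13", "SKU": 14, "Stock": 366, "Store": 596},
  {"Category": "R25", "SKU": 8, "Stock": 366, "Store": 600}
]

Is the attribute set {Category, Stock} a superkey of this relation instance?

All 11 rows have distinct {Category, Stock} values, so {Category, Stock} → (all attributes) holds and {Category, Stock} is a superkey.

Yes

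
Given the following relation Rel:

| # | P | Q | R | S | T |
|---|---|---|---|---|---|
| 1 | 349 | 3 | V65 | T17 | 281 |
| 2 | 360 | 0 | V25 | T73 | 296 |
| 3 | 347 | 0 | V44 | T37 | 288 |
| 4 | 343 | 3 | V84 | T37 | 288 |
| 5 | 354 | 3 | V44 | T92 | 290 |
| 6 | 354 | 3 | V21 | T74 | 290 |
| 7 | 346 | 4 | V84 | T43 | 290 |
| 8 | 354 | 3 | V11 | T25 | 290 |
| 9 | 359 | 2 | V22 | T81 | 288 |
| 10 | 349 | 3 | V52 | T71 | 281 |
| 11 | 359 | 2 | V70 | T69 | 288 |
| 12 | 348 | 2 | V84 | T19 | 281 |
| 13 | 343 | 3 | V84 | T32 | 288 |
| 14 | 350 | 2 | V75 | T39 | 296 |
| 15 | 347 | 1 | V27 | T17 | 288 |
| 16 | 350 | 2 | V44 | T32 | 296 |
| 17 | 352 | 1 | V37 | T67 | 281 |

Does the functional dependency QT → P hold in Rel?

Yes

(Q=3, T=281): rows 1, 10 → P = 349, 349 ✓
(Q=0, T=296): row 2 → P = 360 ✓
(Q=0, T=288): row 3 → P = 347 ✓
(Q=3, T=288): rows 4, 13 → P = 343, 343 ✓
(Q=3, T=290): rows 5, 6, 8 → P = 354, 354, 354 ✓
(Q=4, T=290): row 7 → P = 346 ✓
(Q=2, T=288): rows 9, 11 → P = 359, 359 ✓
(Q=2, T=281): row 12 → P = 348 ✓
(Q=2, T=296): rows 14, 16 → P = 350, 350 ✓
(Q=1, T=288): row 15 → P = 347 ✓
(Q=1, T=281): row 17 → P = 352 ✓
Every QT value is associated with a single P value, so QT → P holds.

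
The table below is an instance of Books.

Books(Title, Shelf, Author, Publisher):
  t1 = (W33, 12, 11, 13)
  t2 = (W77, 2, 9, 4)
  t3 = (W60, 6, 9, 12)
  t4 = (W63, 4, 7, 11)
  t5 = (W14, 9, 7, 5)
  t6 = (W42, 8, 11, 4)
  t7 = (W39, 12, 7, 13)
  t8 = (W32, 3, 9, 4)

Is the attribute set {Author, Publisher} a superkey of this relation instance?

No

Rows 2 and 8 have the same {Author, Publisher} value (Author=9, Publisher=4) but are distinct tuples, so {Author, Publisher} does not determine every attribute — not a superkey.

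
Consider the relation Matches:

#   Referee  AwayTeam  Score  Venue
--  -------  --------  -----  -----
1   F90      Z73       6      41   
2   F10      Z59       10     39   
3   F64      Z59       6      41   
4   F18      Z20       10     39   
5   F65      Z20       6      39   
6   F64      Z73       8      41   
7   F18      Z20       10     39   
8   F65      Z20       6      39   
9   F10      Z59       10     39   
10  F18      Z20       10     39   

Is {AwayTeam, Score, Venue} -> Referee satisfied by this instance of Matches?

(AwayTeam=Z73, Score=6, Venue=41): row 1 → Referee = F90 ✓
(AwayTeam=Z59, Score=10, Venue=39): rows 2, 9 → Referee = F10, F10 ✓
(AwayTeam=Z59, Score=6, Venue=41): row 3 → Referee = F64 ✓
(AwayTeam=Z20, Score=10, Venue=39): rows 4, 7, 10 → Referee = F18, F18, F18 ✓
(AwayTeam=Z20, Score=6, Venue=39): rows 5, 8 → Referee = F65, F65 ✓
(AwayTeam=Z73, Score=8, Venue=41): row 6 → Referee = F64 ✓
Every {AwayTeam, Score, Venue} value is associated with a single Referee value, so {AwayTeam, Score, Venue} -> Referee holds.

Yes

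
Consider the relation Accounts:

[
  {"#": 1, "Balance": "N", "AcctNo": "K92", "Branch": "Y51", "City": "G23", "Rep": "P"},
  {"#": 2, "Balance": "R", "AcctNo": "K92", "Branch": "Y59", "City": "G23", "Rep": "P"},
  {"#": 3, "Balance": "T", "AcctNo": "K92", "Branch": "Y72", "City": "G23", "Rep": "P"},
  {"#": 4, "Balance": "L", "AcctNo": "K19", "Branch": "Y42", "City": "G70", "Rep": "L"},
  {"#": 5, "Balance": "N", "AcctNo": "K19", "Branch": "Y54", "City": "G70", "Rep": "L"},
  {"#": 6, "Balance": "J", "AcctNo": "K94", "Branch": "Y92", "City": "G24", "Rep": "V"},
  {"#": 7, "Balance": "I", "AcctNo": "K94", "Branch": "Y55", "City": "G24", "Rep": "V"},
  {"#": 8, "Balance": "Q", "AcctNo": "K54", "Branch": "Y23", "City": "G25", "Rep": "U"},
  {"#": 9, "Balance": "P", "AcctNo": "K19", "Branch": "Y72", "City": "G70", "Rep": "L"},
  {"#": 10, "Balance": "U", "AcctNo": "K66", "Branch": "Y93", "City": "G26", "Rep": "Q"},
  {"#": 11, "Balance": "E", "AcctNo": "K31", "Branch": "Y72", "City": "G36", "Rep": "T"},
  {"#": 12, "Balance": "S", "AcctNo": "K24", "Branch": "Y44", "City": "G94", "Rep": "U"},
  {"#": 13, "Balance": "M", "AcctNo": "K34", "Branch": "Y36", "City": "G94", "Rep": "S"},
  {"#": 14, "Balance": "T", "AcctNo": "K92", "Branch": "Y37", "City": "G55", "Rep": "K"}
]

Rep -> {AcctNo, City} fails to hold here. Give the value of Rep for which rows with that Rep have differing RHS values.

Rep=P: rows 1, 2, 3 → {AcctNo,City} = (K92, G23), (K92, G23), (K92, G23) ✓
Rep=L: rows 4, 5, 9 → {AcctNo,City} = (K19, G70), (K19, G70), (K19, G70) ✓
Rep=V: rows 6, 7 → {AcctNo,City} = (K94, G24), (K94, G24) ✓
Rep=U: rows 8, 12 → {AcctNo,City} takes values {(K54, G25), (K24, G94)} — violation
Rep=Q: row 10 → {AcctNo,City} = (K66, G26) ✓
Rep=T: row 11 → {AcctNo,City} = (K31, G36) ✓
Rep=S: row 13 → {AcctNo,City} = (K34, G94) ✓
Rep=K: row 14 → {AcctNo,City} = (K92, G55) ✓
The only Rep value with inconsistent RHS is Rep=U.

U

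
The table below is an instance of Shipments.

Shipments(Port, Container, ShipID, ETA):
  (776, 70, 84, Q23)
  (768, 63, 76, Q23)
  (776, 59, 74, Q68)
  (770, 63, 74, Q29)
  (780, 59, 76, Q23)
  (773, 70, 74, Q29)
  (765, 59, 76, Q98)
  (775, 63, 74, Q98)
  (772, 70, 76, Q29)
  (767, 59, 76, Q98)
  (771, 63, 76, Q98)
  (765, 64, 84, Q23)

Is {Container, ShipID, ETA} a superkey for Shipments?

No

Two distinct rows share (Container=59, ShipID=76, ETA=Q98), so {Container, ShipID, ETA} does not determine every attribute — not a superkey.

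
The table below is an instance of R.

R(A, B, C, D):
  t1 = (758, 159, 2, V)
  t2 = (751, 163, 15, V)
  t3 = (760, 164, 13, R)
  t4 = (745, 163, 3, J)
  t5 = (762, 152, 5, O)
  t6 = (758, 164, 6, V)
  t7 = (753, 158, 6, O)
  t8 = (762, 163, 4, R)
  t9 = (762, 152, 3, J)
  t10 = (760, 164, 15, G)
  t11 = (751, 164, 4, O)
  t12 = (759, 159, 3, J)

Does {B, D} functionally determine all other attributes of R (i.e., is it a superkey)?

All 12 rows have distinct {B, D} values, so {B, D} → (all attributes) holds and {B, D} is a superkey.

Yes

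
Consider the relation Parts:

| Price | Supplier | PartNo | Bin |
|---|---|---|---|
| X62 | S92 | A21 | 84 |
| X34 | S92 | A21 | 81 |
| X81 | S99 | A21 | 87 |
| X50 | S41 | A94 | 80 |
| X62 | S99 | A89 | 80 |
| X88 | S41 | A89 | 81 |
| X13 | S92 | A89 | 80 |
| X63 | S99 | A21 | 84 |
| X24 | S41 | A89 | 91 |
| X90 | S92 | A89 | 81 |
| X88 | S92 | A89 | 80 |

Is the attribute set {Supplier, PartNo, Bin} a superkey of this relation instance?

Two distinct rows share (Supplier=S92, PartNo=A89, Bin=80), so {Supplier, PartNo, Bin} does not determine every attribute — not a superkey.

No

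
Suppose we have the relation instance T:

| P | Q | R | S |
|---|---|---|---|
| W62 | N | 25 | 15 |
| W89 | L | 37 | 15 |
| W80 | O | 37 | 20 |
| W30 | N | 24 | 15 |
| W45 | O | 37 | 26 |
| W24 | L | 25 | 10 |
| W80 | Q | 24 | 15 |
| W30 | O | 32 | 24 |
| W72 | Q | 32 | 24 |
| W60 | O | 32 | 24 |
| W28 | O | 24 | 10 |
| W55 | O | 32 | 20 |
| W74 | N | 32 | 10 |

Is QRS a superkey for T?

No

Two distinct rows share (Q=O, R=32, S=24), so QRS does not determine every attribute — not a superkey.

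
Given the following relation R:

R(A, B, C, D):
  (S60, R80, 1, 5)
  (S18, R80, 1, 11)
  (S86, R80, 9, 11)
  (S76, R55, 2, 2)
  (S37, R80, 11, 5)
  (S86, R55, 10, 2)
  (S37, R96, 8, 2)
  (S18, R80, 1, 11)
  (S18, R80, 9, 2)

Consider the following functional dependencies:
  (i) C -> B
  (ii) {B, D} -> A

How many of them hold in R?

1

(i) C -> B: every LHS value maps to a single RHS value — holds.
(ii) {B, D} -> A: (B=R80, D=5): 2 rows → A takes values {S60, S37} — violation; (B=R80, D=11): 3 rows → A takes values {S18, S86} — violation; (B=R55, D=2): 2 rows → A takes values {S76, S86} — violation — fails.
1 of the 2 dependencies holds.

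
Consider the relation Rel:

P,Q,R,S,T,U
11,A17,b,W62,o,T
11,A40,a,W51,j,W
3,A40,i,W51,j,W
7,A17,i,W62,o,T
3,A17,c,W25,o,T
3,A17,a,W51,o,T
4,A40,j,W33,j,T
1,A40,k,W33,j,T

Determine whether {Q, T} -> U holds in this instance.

(Q=A17, T=o): 4 rows → U = T, T, T, T ✓
(Q=A40, T=j): 4 rows → U takes values {W, T} — violation
Two rows agree on {Q, T} but differ on U, so {Q, T} -> U does not hold.

No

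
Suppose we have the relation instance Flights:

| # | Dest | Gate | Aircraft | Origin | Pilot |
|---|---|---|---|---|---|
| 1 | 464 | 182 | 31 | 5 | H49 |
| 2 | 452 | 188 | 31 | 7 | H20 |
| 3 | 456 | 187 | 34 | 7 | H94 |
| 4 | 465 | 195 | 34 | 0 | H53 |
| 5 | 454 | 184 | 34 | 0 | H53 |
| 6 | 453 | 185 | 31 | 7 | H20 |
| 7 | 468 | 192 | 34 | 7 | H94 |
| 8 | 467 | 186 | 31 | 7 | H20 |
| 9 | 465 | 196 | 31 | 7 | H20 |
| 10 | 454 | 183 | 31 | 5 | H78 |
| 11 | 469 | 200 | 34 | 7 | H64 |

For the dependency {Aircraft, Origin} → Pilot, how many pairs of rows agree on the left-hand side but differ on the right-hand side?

3

(Aircraft=31, Origin=5): violating pairs (1,10) — 1 pair.
(Aircraft=31, Origin=7): all 4 rows agree on Pilot — 0 pairs.
(Aircraft=34, Origin=7): violating pairs (3,11), (7,11) — 2 pairs.
(Aircraft=34, Origin=0): all 2 rows agree on Pilot — 0 pairs.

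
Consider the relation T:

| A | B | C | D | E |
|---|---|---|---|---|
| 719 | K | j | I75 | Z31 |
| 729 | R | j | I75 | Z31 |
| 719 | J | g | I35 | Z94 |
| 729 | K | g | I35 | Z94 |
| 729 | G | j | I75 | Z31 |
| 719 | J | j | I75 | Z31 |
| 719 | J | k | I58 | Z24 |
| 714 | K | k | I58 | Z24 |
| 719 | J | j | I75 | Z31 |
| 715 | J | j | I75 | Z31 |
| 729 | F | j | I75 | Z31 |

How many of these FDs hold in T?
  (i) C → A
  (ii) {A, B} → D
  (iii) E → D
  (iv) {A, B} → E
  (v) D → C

(i) C → A: C=j: 7 rows → A takes values {719, 729, 715} — violation; C=g: 2 rows → A takes values {719, 729} — violation; C=k: 2 rows → A takes values {719, 714} — violation — fails.
(ii) {A, B} → D: (A=719, B=J): 4 rows → D takes values {I35, I75, I58} — violation — fails.
(iii) E → D: every LHS value maps to a single RHS value — holds.
(iv) {A, B} → E: (A=719, B=J): 4 rows → E takes values {Z94, Z31, Z24} — violation — fails.
(v) D → C: every LHS value maps to a single RHS value — holds.
2 of the 5 dependencies hold.

2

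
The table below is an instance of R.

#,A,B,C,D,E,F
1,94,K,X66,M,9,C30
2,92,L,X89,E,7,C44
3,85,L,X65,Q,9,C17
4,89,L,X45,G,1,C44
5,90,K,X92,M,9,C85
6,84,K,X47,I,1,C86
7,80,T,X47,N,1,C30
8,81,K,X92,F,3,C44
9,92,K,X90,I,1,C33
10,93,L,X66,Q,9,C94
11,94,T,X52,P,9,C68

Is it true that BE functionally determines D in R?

Yes

(B=K, E=9): rows 1, 5 → D = M, M ✓
(B=L, E=7): row 2 → D = E ✓
(B=L, E=9): rows 3, 10 → D = Q, Q ✓
(B=L, E=1): row 4 → D = G ✓
(B=K, E=1): rows 6, 9 → D = I, I ✓
(B=T, E=1): row 7 → D = N ✓
(B=K, E=3): row 8 → D = F ✓
(B=T, E=9): row 11 → D = P ✓
Every BE value is associated with a single D value, so BE → D holds.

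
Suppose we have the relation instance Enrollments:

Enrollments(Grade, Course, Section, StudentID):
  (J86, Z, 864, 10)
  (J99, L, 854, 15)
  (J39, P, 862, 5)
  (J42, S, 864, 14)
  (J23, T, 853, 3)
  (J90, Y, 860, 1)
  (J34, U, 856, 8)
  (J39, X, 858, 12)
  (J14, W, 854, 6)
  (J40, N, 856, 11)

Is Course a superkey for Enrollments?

Yes

All 10 rows have distinct Course values, so Course → (all attributes) holds and Course is a superkey.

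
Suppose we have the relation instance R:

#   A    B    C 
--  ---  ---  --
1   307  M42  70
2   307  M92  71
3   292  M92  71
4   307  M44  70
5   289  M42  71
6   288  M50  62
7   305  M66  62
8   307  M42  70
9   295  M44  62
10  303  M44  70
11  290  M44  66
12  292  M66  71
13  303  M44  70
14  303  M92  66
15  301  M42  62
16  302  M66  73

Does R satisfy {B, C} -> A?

No

(B=M42, C=70): rows 1, 8 → A = 307, 307 ✓
(B=M92, C=71): rows 2, 3 → A takes values {307, 292} — violation
(B=M44, C=70): rows 4, 10, 13 → A takes values {307, 303} — violation
(B=M42, C=71): row 5 → A = 289 ✓
(B=M50, C=62): row 6 → A = 288 ✓
(B=M66, C=62): row 7 → A = 305 ✓
(B=M44, C=62): row 9 → A = 295 ✓
(B=M44, C=66): row 11 → A = 290 ✓
(B=M66, C=71): row 12 → A = 292 ✓
(B=M92, C=66): row 14 → A = 303 ✓
(B=M42, C=62): row 15 → A = 301 ✓
(B=M66, C=73): row 16 → A = 302 ✓
Two rows agree on {B, C} but differ on A, so {B, C} -> A does not hold.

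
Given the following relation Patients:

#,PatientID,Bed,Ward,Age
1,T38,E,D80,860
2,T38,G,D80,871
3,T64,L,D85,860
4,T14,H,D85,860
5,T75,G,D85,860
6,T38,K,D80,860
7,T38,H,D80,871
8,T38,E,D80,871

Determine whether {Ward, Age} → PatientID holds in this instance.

No

(Ward=D80, Age=860): rows 1, 6 → PatientID = T38, T38 ✓
(Ward=D80, Age=871): rows 2, 7, 8 → PatientID = T38, T38, T38 ✓
(Ward=D85, Age=860): rows 3, 4, 5 → PatientID takes values {T64, T14, T75} — violation
Two rows agree on {Ward, Age} but differ on PatientID, so {Ward, Age} → PatientID does not hold.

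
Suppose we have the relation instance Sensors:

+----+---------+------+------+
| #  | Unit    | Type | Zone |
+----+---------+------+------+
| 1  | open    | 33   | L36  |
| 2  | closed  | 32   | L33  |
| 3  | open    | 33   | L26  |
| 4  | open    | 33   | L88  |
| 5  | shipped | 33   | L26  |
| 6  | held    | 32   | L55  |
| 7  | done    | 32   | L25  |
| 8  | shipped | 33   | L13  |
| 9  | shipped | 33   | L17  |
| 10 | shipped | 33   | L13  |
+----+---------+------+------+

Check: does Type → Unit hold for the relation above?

Type=33: rows 1, 3, 4, 5, 8, 9, 10 → Unit takes values {open, shipped} — violation
Type=32: rows 2, 6, 7 → Unit takes values {closed, held, done} — violation
Two rows agree on Type but differ on Unit, so Type → Unit does not hold.

No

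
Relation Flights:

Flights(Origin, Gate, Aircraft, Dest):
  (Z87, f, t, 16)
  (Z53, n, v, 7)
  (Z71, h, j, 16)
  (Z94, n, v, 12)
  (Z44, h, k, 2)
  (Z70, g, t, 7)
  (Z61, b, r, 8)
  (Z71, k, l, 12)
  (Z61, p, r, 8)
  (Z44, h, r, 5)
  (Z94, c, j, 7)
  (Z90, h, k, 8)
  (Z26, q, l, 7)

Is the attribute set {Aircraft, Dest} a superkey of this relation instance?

Two distinct rows share (Aircraft=r, Dest=8), so {Aircraft, Dest} does not determine every attribute — not a superkey.

No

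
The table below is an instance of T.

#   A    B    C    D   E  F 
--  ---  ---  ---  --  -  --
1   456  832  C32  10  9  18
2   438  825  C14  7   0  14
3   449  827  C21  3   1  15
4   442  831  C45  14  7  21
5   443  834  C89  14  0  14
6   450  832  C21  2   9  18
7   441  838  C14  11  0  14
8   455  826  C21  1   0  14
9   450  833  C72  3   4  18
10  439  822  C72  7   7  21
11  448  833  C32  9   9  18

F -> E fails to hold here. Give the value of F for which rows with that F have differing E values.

18

F=18: rows 1, 6, 9, 11 → E takes values {9, 4} — violation
F=14: rows 2, 5, 7, 8 → E = 0, 0, 0, 0 ✓
F=15: row 3 → E = 1 ✓
F=21: rows 4, 10 → E = 7, 7 ✓
The only F value with inconsistent E is F=18.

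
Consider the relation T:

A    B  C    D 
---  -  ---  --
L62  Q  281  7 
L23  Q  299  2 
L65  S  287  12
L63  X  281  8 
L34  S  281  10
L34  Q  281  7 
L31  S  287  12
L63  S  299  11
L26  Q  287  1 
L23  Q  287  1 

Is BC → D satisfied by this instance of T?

(B=Q, C=281): 2 rows → D = 7, 7 ✓
(B=Q, C=299): 1 row → D = 2 ✓
(B=S, C=287): 2 rows → D = 12, 12 ✓
(B=X, C=281): 1 row → D = 8 ✓
(B=S, C=281): 1 row → D = 10 ✓
(B=S, C=299): 1 row → D = 11 ✓
(B=Q, C=287): 2 rows → D = 1, 1 ✓
Every BC value is associated with a single D value, so BC → D holds.

Yes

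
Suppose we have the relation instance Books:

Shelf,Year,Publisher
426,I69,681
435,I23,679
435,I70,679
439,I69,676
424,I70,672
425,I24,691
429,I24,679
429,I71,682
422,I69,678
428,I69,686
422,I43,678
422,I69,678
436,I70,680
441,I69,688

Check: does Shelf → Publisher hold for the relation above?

No

Shelf=426: 1 row → Publisher = 681 ✓
Shelf=435: 2 rows → Publisher = 679, 679 ✓
Shelf=439: 1 row → Publisher = 676 ✓
Shelf=424: 1 row → Publisher = 672 ✓
Shelf=425: 1 row → Publisher = 691 ✓
Shelf=429: 2 rows → Publisher takes values {679, 682} — violation
Shelf=422: 3 rows → Publisher = 678, 678, 678 ✓
Shelf=428: 1 row → Publisher = 686 ✓
Shelf=436: 1 row → Publisher = 680 ✓
Shelf=441: 1 row → Publisher = 688 ✓
Two rows agree on Shelf but differ on Publisher, so Shelf → Publisher does not hold.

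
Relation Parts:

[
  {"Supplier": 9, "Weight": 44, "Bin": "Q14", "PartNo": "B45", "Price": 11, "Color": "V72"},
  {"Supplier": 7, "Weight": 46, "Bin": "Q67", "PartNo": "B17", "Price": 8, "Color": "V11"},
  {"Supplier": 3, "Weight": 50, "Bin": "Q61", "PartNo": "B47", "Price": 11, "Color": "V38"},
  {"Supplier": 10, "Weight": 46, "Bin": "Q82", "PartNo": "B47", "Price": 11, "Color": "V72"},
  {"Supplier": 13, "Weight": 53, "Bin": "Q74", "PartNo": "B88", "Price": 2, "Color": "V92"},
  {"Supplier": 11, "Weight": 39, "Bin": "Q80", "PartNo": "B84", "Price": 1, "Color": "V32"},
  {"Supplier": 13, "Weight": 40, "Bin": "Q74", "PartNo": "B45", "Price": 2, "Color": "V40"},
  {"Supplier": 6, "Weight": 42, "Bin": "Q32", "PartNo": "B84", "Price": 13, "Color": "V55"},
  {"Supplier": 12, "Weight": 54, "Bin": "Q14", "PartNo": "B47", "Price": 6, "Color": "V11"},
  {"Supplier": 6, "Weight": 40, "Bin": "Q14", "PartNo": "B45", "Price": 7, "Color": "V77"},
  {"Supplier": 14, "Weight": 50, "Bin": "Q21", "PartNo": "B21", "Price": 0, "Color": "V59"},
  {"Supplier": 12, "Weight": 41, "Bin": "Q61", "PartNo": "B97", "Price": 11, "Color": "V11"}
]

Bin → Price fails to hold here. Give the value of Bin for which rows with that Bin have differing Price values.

Q14

Bin=Q14: 3 rows → Price takes values {11, 6, 7} — violation
Bin=Q67: 1 row → Price = 8 ✓
Bin=Q61: 2 rows → Price = 11, 11 ✓
Bin=Q82: 1 row → Price = 11 ✓
Bin=Q74: 2 rows → Price = 2, 2 ✓
Bin=Q80: 1 row → Price = 1 ✓
Bin=Q32: 1 row → Price = 13 ✓
Bin=Q21: 1 row → Price = 0 ✓
The only Bin value with inconsistent Price is Bin=Q14.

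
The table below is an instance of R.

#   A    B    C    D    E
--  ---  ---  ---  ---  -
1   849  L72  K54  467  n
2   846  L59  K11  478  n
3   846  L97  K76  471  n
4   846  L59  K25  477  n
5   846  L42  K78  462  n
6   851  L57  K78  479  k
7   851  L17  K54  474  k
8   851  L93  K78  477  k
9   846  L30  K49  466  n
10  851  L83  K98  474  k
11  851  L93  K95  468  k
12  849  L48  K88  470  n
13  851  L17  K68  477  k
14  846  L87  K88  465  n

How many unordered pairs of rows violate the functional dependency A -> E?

0

A=849: all 2 rows agree on E — 0 pairs.
A=846: all 6 rows agree on E — 0 pairs.
A=851: all 6 rows agree on E — 0 pairs.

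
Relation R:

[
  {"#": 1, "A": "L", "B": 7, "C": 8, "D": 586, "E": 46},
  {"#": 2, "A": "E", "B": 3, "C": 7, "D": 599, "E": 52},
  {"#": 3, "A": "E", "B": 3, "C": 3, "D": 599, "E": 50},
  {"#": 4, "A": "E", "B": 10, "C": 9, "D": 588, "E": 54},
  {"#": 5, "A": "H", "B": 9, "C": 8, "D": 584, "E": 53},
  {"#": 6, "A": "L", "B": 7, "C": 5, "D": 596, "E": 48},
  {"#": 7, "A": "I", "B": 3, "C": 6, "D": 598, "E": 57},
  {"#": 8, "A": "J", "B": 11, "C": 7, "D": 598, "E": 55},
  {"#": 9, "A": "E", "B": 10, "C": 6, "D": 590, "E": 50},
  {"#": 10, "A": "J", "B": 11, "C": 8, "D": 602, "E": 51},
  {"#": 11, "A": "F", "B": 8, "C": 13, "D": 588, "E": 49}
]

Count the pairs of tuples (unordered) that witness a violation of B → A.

B=7: all 2 rows agree on A — 0 pairs.
B=3: violating pairs (2,7), (3,7) — 2 pairs.
B=10: all 2 rows agree on A — 0 pairs.
B=11: all 2 rows agree on A — 0 pairs.

2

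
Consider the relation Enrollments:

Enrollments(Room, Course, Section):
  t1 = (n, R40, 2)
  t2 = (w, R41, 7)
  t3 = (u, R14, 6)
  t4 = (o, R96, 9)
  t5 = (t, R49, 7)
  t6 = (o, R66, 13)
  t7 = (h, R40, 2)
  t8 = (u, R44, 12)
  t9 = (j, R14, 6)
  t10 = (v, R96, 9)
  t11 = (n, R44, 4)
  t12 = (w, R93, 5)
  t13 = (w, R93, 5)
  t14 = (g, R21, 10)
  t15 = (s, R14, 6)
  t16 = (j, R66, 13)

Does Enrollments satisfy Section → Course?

Section=2: rows 1, 7 → Course = R40, R40 ✓
Section=7: rows 2, 5 → Course takes values {R41, R49} — violation
Section=6: rows 3, 9, 15 → Course = R14, R14, R14 ✓
Section=9: rows 4, 10 → Course = R96, R96 ✓
Section=13: rows 6, 16 → Course = R66, R66 ✓
Section=12: row 8 → Course = R44 ✓
Section=4: row 11 → Course = R44 ✓
Section=5: rows 12, 13 → Course = R93, R93 ✓
Section=10: row 14 → Course = R21 ✓
Two rows agree on Section but differ on Course, so Section → Course does not hold.

No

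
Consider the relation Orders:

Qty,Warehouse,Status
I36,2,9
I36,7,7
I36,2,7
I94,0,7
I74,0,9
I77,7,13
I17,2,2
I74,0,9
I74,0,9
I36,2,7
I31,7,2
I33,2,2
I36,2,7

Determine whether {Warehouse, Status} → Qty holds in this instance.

(Warehouse=2, Status=9): 1 row → Qty = I36 ✓
(Warehouse=7, Status=7): 1 row → Qty = I36 ✓
(Warehouse=2, Status=7): 3 rows → Qty = I36, I36, I36 ✓
(Warehouse=0, Status=7): 1 row → Qty = I94 ✓
(Warehouse=0, Status=9): 3 rows → Qty = I74, I74, I74 ✓
(Warehouse=7, Status=13): 1 row → Qty = I77 ✓
(Warehouse=2, Status=2): 2 rows → Qty takes values {I17, I33} — violation
(Warehouse=7, Status=2): 1 row → Qty = I31 ✓
Two rows agree on {Warehouse, Status} but differ on Qty, so {Warehouse, Status} → Qty does not hold.

No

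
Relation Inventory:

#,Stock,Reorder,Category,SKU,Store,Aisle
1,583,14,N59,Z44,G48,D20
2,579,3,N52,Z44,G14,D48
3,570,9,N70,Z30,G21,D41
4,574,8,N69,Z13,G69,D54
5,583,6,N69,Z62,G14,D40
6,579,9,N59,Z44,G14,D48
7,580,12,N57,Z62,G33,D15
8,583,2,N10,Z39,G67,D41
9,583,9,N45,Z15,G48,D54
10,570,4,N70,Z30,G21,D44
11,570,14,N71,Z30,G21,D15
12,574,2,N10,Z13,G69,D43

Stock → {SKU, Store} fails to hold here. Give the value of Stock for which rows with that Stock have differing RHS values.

Stock=583: rows 1, 5, 8, 9 → {SKU,Store} takes values {(Z44, G48), (Z62, G14), (Z39, G67), (Z15, G48)} — violation
Stock=579: rows 2, 6 → {SKU,Store} = (Z44, G14), (Z44, G14) ✓
Stock=570: rows 3, 10, 11 → {SKU,Store} = (Z30, G21), (Z30, G21), (Z30, G21) ✓
Stock=574: rows 4, 12 → {SKU,Store} = (Z13, G69), (Z13, G69) ✓
Stock=580: row 7 → {SKU,Store} = (Z62, G33) ✓
The only Stock value with inconsistent RHS is Stock=583.

583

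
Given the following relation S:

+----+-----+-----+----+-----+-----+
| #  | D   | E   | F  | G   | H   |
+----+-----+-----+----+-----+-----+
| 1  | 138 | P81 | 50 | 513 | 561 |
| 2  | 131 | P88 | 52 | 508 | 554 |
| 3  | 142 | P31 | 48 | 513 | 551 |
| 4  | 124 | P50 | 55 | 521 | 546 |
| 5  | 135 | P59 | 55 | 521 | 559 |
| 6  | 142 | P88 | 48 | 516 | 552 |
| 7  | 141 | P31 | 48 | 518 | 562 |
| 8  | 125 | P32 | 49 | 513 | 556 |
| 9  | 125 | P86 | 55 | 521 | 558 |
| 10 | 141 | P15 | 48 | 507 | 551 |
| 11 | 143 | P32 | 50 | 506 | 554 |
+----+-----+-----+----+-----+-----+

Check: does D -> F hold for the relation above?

No

D=138: row 1 → F = 50 ✓
D=131: row 2 → F = 52 ✓
D=142: rows 3, 6 → F = 48, 48 ✓
D=124: row 4 → F = 55 ✓
D=135: row 5 → F = 55 ✓
D=141: rows 7, 10 → F = 48, 48 ✓
D=125: rows 8, 9 → F takes values {49, 55} — violation
D=143: row 11 → F = 50 ✓
Two rows agree on D but differ on F, so D -> F does not hold.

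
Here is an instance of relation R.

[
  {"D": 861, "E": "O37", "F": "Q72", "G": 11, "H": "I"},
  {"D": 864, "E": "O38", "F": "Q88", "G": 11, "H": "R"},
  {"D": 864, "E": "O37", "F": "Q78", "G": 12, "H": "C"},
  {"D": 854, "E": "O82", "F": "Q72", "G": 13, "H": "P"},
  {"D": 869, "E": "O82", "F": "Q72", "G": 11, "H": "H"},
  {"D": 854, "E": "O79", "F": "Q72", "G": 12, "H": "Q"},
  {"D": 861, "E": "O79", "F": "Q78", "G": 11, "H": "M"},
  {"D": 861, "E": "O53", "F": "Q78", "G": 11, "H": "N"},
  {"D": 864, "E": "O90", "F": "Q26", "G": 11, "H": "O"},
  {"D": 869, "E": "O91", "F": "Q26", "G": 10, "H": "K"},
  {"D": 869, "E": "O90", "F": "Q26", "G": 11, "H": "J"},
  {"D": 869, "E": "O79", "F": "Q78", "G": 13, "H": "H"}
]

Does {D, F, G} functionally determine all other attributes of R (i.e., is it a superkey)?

No

Two distinct rows share (D=861, F=Q78, G=11), so {D, F, G} does not determine every attribute — not a superkey.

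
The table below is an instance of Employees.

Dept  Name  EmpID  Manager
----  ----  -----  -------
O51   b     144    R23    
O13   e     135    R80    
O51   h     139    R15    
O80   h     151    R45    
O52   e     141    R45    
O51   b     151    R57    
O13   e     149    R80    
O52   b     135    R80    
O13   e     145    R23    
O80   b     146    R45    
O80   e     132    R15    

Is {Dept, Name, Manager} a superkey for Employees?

No

Two distinct rows share (Dept=O13, Name=e, Manager=R80), so {Dept, Name, Manager} does not determine every attribute — not a superkey.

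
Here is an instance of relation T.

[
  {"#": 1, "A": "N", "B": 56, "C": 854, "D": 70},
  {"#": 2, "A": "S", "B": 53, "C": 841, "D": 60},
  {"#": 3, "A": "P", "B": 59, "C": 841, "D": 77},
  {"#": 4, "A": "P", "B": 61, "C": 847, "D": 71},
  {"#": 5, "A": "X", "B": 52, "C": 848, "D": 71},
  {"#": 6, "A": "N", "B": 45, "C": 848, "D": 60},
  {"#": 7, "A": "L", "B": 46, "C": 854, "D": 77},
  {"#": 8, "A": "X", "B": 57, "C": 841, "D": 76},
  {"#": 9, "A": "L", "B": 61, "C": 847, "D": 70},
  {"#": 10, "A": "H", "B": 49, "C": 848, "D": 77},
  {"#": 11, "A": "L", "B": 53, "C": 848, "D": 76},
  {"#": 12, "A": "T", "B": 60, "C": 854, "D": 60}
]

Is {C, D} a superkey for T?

All 12 rows have distinct {C, D} values, so {C, D} → (all attributes) holds and {C, D} is a superkey.

Yes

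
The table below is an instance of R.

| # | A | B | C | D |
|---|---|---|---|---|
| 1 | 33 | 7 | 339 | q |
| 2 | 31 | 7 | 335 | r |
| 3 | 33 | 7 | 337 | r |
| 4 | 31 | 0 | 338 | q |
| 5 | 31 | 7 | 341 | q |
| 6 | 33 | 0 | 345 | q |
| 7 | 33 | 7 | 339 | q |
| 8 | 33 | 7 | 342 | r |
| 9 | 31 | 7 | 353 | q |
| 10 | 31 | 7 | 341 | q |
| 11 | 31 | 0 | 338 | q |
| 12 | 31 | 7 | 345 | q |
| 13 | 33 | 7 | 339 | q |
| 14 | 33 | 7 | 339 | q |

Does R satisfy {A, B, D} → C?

(A=33, B=7, D=q): rows 1, 7, 13, 14 → C = 339, 339, 339, 339 ✓
(A=31, B=7, D=r): row 2 → C = 335 ✓
(A=33, B=7, D=r): rows 3, 8 → C takes values {337, 342} — violation
(A=31, B=0, D=q): rows 4, 11 → C = 338, 338 ✓
(A=31, B=7, D=q): rows 5, 9, 10, 12 → C takes values {341, 353, 345} — violation
(A=33, B=0, D=q): row 6 → C = 345 ✓
Two rows agree on {A, B, D} but differ on C, so {A, B, D} → C does not hold.

No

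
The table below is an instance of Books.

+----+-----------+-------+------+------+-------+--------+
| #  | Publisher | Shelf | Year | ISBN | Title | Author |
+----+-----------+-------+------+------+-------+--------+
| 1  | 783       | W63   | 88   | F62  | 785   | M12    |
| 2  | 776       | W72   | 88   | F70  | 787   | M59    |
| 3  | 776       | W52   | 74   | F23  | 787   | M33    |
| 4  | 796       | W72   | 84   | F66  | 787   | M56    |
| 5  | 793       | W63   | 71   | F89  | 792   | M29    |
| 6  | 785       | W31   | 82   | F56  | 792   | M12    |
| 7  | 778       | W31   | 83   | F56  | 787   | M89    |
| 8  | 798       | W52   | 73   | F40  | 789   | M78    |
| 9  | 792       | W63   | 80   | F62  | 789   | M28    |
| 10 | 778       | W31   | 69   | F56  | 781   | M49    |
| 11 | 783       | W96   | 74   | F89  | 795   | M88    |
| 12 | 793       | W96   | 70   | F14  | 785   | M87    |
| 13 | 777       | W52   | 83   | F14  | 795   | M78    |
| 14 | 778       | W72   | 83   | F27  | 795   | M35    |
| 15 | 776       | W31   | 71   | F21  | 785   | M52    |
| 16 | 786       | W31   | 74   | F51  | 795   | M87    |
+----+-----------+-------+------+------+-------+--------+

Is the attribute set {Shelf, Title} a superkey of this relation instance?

No

Rows 2 and 4 have the same {Shelf, Title} value (Shelf=W72, Title=787) but are distinct tuples, so {Shelf, Title} does not determine every attribute — not a superkey.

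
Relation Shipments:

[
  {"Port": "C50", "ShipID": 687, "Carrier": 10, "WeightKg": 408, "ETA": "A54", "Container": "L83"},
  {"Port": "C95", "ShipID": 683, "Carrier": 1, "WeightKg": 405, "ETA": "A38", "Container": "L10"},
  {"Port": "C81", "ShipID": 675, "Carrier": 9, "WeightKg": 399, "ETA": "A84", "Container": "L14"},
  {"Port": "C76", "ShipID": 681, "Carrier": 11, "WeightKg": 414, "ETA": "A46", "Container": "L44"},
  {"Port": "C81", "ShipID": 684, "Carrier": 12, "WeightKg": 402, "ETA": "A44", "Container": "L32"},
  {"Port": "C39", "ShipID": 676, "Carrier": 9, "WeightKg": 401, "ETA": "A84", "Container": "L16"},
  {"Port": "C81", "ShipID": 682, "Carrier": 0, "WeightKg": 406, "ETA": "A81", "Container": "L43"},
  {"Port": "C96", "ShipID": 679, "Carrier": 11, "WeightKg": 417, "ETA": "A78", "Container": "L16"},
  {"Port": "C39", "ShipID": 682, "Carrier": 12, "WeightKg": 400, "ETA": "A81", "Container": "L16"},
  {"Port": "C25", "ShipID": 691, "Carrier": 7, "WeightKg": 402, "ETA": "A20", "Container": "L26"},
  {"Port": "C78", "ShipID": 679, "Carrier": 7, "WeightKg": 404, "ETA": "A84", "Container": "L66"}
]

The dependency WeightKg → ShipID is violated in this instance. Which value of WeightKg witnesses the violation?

402

WeightKg=408: 1 row → ShipID = 687 ✓
WeightKg=405: 1 row → ShipID = 683 ✓
WeightKg=399: 1 row → ShipID = 675 ✓
WeightKg=414: 1 row → ShipID = 681 ✓
WeightKg=402: 2 rows → ShipID takes values {684, 691} — violation
WeightKg=401: 1 row → ShipID = 676 ✓
WeightKg=406: 1 row → ShipID = 682 ✓
WeightKg=417: 1 row → ShipID = 679 ✓
WeightKg=400: 1 row → ShipID = 682 ✓
WeightKg=404: 1 row → ShipID = 679 ✓
The only WeightKg value with inconsistent ShipID is WeightKg=402.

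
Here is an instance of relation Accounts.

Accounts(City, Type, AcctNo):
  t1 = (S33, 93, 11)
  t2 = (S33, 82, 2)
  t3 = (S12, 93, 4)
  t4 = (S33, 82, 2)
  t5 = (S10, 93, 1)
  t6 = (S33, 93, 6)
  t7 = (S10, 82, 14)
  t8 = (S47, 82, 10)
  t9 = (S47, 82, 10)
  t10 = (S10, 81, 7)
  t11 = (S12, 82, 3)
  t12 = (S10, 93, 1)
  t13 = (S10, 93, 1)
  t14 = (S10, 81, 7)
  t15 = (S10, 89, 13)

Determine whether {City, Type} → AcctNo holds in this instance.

(City=S33, Type=93): rows 1, 6 → AcctNo takes values {11, 6} — violation
(City=S33, Type=82): rows 2, 4 → AcctNo = 2, 2 ✓
(City=S12, Type=93): row 3 → AcctNo = 4 ✓
(City=S10, Type=93): rows 5, 12, 13 → AcctNo = 1, 1, 1 ✓
(City=S10, Type=82): row 7 → AcctNo = 14 ✓
(City=S47, Type=82): rows 8, 9 → AcctNo = 10, 10 ✓
(City=S10, Type=81): rows 10, 14 → AcctNo = 7, 7 ✓
(City=S12, Type=82): row 11 → AcctNo = 3 ✓
(City=S10, Type=89): row 15 → AcctNo = 13 ✓
Two rows agree on {City, Type} but differ on AcctNo, so {City, Type} → AcctNo does not hold.

No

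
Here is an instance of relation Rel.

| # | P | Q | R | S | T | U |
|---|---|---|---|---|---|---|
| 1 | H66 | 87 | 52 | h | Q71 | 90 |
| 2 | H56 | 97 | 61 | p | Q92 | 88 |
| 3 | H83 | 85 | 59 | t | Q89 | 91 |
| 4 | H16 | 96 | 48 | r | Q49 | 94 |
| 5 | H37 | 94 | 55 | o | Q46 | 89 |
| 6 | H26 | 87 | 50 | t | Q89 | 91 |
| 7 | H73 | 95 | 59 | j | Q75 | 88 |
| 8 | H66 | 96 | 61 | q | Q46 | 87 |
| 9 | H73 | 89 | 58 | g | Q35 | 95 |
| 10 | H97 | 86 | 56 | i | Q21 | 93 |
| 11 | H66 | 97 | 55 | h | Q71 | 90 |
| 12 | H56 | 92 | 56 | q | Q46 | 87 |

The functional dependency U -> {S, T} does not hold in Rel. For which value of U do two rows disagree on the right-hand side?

U=90: rows 1, 11 → {S,T} = (h, Q71), (h, Q71) ✓
U=88: rows 2, 7 → {S,T} takes values {(p, Q92), (j, Q75)} — violation
U=91: rows 3, 6 → {S,T} = (t, Q89), (t, Q89) ✓
U=94: row 4 → {S,T} = (r, Q49) ✓
U=89: row 5 → {S,T} = (o, Q46) ✓
U=87: rows 8, 12 → {S,T} = (q, Q46), (q, Q46) ✓
U=95: row 9 → {S,T} = (g, Q35) ✓
U=93: row 10 → {S,T} = (i, Q21) ✓
The only U value with inconsistent RHS is U=88.

88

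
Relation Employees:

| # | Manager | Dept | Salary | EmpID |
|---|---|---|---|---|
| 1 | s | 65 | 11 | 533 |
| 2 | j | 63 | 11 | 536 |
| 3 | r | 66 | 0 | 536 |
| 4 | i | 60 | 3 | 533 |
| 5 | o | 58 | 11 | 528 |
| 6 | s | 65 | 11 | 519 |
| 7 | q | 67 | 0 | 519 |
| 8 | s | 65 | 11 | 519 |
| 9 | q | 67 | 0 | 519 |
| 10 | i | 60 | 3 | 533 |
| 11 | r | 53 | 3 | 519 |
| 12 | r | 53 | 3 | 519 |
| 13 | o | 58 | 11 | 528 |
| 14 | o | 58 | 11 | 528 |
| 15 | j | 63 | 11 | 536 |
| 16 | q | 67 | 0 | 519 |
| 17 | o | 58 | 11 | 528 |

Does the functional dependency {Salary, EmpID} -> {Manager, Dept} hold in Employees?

(Salary=11, EmpID=533): row 1 → {Manager,Dept} = (s, 65) ✓
(Salary=11, EmpID=536): rows 2, 15 → {Manager,Dept} = (j, 63), (j, 63) ✓
(Salary=0, EmpID=536): row 3 → {Manager,Dept} = (r, 66) ✓
(Salary=3, EmpID=533): rows 4, 10 → {Manager,Dept} = (i, 60), (i, 60) ✓
(Salary=11, EmpID=528): rows 5, 13, 14, 17 → {Manager,Dept} = (o, 58), (o, 58), (o, 58), (o, 58) ✓
(Salary=11, EmpID=519): rows 6, 8 → {Manager,Dept} = (s, 65), (s, 65) ✓
(Salary=0, EmpID=519): rows 7, 9, 16 → {Manager,Dept} = (q, 67), (q, 67), (q, 67) ✓
(Salary=3, EmpID=519): rows 11, 12 → {Manager,Dept} = (r, 53), (r, 53) ✓
Every {Salary, EmpID} value is associated with a single {Manager, Dept} value, so {Salary, EmpID} -> {Manager, Dept} holds.

Yes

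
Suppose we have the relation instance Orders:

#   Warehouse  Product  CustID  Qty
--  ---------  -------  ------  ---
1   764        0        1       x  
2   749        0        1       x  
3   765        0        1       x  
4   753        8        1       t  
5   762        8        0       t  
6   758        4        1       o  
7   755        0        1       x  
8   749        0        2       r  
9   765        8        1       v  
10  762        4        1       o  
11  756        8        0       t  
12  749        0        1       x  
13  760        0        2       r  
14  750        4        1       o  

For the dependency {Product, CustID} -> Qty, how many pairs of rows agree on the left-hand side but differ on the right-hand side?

1

(Product=0, CustID=1): all 5 rows agree on Qty — 0 pairs.
(Product=8, CustID=1): violating pairs (4,9) — 1 pair.
(Product=8, CustID=0): all 2 rows agree on Qty — 0 pairs.
(Product=4, CustID=1): all 3 rows agree on Qty — 0 pairs.
(Product=0, CustID=2): all 2 rows agree on Qty — 0 pairs.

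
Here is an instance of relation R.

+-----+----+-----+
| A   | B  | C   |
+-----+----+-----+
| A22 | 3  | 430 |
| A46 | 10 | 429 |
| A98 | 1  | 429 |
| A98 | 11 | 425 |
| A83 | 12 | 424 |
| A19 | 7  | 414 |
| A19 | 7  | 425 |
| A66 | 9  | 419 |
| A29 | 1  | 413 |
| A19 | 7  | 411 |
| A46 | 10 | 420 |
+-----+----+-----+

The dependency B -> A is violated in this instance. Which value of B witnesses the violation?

1

B=3: 1 row → A = A22 ✓
B=10: 2 rows → A = A46, A46 ✓
B=1: 2 rows → A takes values {A98, A29} — violation
B=11: 1 row → A = A98 ✓
B=12: 1 row → A = A83 ✓
B=7: 3 rows → A = A19, A19, A19 ✓
B=9: 1 row → A = A66 ✓
The only B value with inconsistent A is B=1.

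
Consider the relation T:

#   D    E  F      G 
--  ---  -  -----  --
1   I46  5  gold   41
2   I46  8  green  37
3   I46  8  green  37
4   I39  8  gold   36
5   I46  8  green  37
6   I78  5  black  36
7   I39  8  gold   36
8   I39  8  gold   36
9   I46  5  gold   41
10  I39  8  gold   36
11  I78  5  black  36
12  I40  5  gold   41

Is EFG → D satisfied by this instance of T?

(E=5, F=gold, G=41): rows 1, 9, 12 → D takes values {I46, I40} — violation
(E=8, F=green, G=37): rows 2, 3, 5 → D = I46, I46, I46 ✓
(E=8, F=gold, G=36): rows 4, 7, 8, 10 → D = I39, I39, I39, I39 ✓
(E=5, F=black, G=36): rows 6, 11 → D = I78, I78 ✓
Two rows agree on EFG but differ on D, so EFG → D does not hold.

No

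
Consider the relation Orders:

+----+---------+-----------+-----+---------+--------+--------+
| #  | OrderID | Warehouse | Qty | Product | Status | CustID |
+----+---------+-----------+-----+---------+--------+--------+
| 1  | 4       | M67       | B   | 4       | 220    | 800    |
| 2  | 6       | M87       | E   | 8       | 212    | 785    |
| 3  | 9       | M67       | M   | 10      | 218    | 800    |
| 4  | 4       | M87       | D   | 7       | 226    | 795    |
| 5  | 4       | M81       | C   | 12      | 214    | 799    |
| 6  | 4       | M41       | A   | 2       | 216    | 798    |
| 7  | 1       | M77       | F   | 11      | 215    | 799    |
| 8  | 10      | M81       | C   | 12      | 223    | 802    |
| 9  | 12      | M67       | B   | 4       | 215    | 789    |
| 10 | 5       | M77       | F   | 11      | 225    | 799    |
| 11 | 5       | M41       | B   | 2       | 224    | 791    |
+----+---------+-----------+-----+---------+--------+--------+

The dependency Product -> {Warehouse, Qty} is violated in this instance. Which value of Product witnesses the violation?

Product=4: rows 1, 9 → {Warehouse,Qty} = (M67, B), (M67, B) ✓
Product=8: row 2 → {Warehouse,Qty} = (M87, E) ✓
Product=10: row 3 → {Warehouse,Qty} = (M67, M) ✓
Product=7: row 4 → {Warehouse,Qty} = (M87, D) ✓
Product=12: rows 5, 8 → {Warehouse,Qty} = (M81, C), (M81, C) ✓
Product=2: rows 6, 11 → {Warehouse,Qty} takes values {(M41, A), (M41, B)} — violation
Product=11: rows 7, 10 → {Warehouse,Qty} = (M77, F), (M77, F) ✓
The only Product value with inconsistent RHS is Product=2.

2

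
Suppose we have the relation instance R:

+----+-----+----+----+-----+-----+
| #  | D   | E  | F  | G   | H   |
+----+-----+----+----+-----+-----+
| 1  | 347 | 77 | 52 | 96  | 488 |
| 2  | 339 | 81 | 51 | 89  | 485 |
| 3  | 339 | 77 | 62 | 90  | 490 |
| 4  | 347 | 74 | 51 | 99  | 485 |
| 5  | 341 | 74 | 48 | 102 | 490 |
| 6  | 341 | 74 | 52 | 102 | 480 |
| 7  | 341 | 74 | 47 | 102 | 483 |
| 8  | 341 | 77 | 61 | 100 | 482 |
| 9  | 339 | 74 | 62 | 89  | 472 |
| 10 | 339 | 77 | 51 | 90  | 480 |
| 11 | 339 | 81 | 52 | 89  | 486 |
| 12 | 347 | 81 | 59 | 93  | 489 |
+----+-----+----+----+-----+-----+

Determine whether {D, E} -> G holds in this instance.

Yes

(D=347, E=77): row 1 → G = 96 ✓
(D=339, E=81): rows 2, 11 → G = 89, 89 ✓
(D=339, E=77): rows 3, 10 → G = 90, 90 ✓
(D=347, E=74): row 4 → G = 99 ✓
(D=341, E=74): rows 5, 6, 7 → G = 102, 102, 102 ✓
(D=341, E=77): row 8 → G = 100 ✓
(D=339, E=74): row 9 → G = 89 ✓
(D=347, E=81): row 12 → G = 93 ✓
Every {D, E} value is associated with a single G value, so {D, E} -> G holds.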